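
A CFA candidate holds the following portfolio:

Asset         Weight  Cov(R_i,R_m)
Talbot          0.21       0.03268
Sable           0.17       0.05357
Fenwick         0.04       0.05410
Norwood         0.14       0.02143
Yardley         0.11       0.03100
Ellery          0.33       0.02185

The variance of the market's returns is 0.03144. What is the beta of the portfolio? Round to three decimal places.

1.010

β_Talbot = 0.03268 / 0.03144 = 1.0394
β_Sable = 0.05357 / 0.03144 = 1.7039
β_Fenwick = 0.05410 / 0.03144 = 1.7207
β_Norwood = 0.02143 / 0.03144 = 0.6816
β_Yardley = 0.03100 / 0.03144 = 0.9860
β_Ellery = 0.02185 / 0.03144 = 0.6950
β_P = Σ w_i β_i = 0.21×1.0394 + 0.17×1.7039 + 0.04×1.7207 + 0.14×0.6816 + 0.11×0.9860 + 0.33×0.6950 = 1.0100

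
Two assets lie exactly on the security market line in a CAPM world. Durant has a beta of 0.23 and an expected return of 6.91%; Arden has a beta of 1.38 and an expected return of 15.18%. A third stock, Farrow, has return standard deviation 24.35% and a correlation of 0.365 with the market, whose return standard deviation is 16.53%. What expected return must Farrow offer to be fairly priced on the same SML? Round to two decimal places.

MRP = (15.18% − 6.91%) / (1.38 − 0.23) = 7.1913%
R_f = 6.91% − 0.23 × 7.1913% = 5.2560%
β_Farrow = ρ·σ_i/σ_m = 0.365 × 24.35 / 16.53 = 0.5377
E(R_Farrow) = R_f + β × MRP = 5.2560% + 0.5377 × 7.1913% = 9.12%

9.12%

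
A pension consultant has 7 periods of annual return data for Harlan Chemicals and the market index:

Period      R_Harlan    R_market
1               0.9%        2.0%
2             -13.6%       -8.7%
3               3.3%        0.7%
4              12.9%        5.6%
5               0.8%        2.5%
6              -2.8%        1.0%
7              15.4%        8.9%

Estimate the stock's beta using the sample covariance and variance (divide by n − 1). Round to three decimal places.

1.702

Mean R_i = (0.9 − 13.6 + 3.3 + 12.9 + 0.8 − 2.8 + 15.4) / 7 = 2.4143%
Mean R_m = (2.0 − 8.7 + 0.7 + 5.6 + 2.5 + 1.0 + 8.9) / 7 = 1.7143%
Σ(R_i − R̄_i)(R_m − R̄_m) = 301.9586  ⇒  Cov = 301.9586 / 6 = 50.3264
Σ(R_m − R̄_m)² = 177.4286  ⇒  Var(R_m) = 177.4286 / 6 = 29.5714
β = Cov / Var(R_m) = 50.3264 / 29.5714 = 1.7019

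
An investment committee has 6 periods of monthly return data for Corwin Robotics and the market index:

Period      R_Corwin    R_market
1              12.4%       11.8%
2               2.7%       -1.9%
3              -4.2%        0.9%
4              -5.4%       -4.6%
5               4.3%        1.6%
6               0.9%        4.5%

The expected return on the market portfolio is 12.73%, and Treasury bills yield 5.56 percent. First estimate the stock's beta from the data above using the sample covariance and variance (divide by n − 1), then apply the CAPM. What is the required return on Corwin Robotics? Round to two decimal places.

Mean R_i = (12.4 + 2.7 − 4.2 − 5.4 + 4.3 + 0.9) / 6 = 1.7833%
Mean R_m = (11.8 − 1.9 + 0.9 − 4.6 + 1.6 + 4.5) / 6 = 2.0500%
Σ(R_i − R̄_i)(R_m − R̄_m) = 151.2450  ⇒  Cov = 151.2450 / 5 = 30.2490
Σ(R_m − R̄_m)² = 162.4150  ⇒  Var(R_m) = 162.4150 / 5 = 32.4830
β = Cov / Var(R_m) = 30.2490 / 32.4830 = 0.9312
MRP = 12.73% − 5.56% = 7.17%
E(R) = R_f + β × MRP = 5.56% + 0.9312 × 7.17% = 12.24%

12.24%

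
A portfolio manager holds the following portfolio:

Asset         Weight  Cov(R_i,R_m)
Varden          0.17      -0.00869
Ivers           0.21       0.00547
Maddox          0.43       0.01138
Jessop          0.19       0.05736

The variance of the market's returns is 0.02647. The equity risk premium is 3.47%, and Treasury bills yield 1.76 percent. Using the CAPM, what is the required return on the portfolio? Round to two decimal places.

3.79%

β_Varden = -0.00869 / 0.02647 = -0.3283
β_Ivers = 0.00547 / 0.02647 = 0.2066
β_Maddox = 0.01138 / 0.02647 = 0.4299
β_Jessop = 0.05736 / 0.02647 = 2.1670
β_P = Σ w_i β_i = 0.17×-0.3283 + 0.21×0.2066 + 0.43×0.4299 + 0.19×2.1670 = 0.5842
E(R_P) = R_f + β_P × MRP = 1.76% + 0.5842 × 3.47% = 3.79%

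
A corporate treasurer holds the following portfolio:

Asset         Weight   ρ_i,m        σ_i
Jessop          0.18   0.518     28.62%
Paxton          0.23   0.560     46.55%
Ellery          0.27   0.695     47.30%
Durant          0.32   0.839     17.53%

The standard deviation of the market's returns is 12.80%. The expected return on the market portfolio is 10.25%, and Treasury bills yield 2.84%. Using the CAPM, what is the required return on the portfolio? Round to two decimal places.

15.72%

β_Jessop = 0.518 × 28.62% / 12.80% = 1.1582
β_Paxton = 0.560 × 46.55% / 12.80% = 2.0366
β_Ellery = 0.695 × 47.30% / 12.80% = 2.5682
β_Durant = 0.839 × 17.53% / 12.80% = 1.1490
β_P = Σ w_i β_i = 0.18×1.1582 + 0.23×2.0366 + 0.27×2.5682 + 0.32×1.1490 = 1.7380
MRP = 10.25% − 2.84% = 7.41%
E(R_P) = R_f + β_P × MRP = 2.84% + 1.7380 × 7.41% = 15.72%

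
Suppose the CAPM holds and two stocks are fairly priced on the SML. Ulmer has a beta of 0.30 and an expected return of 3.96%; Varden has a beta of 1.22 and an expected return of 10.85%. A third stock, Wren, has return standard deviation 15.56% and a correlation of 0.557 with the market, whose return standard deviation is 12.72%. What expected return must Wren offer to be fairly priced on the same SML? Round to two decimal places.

6.82%

MRP = (10.85% − 3.96%) / (1.22 − 0.30) = 7.4891%
R_f = 3.96% − 0.30 × 7.4891% = 1.7133%
β_Wren = ρ·σ_i/σ_m = 0.557 × 15.56 / 12.72 = 0.6814
E(R_Wren) = R_f + β × MRP = 1.7133% + 0.6814 × 7.4891% = 6.82%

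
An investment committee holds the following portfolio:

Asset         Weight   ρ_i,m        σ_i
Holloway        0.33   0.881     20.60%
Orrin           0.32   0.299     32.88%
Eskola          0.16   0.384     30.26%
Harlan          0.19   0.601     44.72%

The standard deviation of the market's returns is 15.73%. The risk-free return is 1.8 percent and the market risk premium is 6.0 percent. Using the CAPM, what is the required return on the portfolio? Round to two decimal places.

β_Holloway = 0.881 × 20.60% / 15.73% = 1.1538
β_Orrin = 0.299 × 32.88% / 15.73% = 0.6250
β_Eskola = 0.384 × 30.26% / 15.73% = 0.7387
β_Harlan = 0.601 × 44.72% / 15.73% = 1.7086
β_P = Σ w_i β_i = 0.33×1.1538 + 0.32×0.6250 + 0.16×0.7387 + 0.19×1.7086 = 1.0236
E(R_P) = R_f + β_P × MRP = 1.8% + 1.0236 × 6.0% = 7.94%

7.94%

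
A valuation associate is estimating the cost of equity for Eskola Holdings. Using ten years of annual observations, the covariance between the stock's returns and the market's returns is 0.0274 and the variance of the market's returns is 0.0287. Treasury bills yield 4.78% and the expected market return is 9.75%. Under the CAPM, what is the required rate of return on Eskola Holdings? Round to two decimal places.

9.52%

β = Cov(R_i, R_m) / Var(R_m) = 0.0274 / 0.0287 = 0.9547
MRP = 9.75% − 4.78% = 4.97%
E(R) = R_f + β × MRP = 4.78% + 0.9547 × 4.97% = 9.52%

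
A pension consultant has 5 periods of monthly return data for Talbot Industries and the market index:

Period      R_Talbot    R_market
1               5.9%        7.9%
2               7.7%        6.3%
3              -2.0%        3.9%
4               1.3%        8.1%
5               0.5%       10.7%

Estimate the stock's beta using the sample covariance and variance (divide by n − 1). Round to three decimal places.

0.172

Mean R_i = (5.9 + 7.7 − 2.0 + 1.3 + 0.5) / 5 = 2.6800%
Mean R_m = (7.9 + 6.3 + 3.9 + 8.1 + 10.7) / 5 = 7.3800%
Σ(R_i − R̄_i)(R_m − R̄_m) = 4.3080  ⇒  Cov = 4.3080 / 4 = 1.0770
Σ(R_m − R̄_m)² = 25.0880  ⇒  Var(R_m) = 25.0880 / 4 = 6.2720
β = Cov / Var(R_m) = 1.0770 / 6.2720 = 0.1717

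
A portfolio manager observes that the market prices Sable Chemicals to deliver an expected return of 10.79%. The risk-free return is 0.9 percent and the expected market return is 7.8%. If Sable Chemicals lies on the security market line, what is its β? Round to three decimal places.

1.433

MRP = 7.8% − 0.9% = 6.90%
β = (E(R) − R_f) / MRP = (10.79% − 0.9%) / 6.9% = 9.89% / 6.9% = 1.433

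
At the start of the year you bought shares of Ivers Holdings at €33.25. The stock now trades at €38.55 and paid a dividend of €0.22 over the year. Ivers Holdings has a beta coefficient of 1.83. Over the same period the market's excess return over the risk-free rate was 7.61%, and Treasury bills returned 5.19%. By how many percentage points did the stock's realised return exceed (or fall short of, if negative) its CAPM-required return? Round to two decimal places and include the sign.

Realised HPR = (P1 + D1 − P0) / P0 = (38.55 + 0.22 − 33.25) / 33.25 = 5.52 / 33.25 = 16.6015%
CAPM required = R_f + β·MRP = 5.19% + 1.83 × 7.61% = 19.1163%
α = realised − required = 16.6015% − 19.1163% = -2.51%

-2.51%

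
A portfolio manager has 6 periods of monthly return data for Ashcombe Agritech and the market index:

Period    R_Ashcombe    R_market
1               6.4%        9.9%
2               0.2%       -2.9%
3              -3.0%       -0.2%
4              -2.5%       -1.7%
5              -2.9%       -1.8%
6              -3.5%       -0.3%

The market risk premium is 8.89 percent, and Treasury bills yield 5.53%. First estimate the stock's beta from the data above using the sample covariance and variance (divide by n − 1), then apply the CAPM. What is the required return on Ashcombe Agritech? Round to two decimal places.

Mean R_i = (6.4 + 0.2 − 3.0 − 2.5 − 2.9 − 3.5) / 6 = -0.8833%
Mean R_m = (9.9 − 2.9 − 0.2 − 1.7 − 1.8 − 0.3) / 6 = 0.5000%
Σ(R_i − R̄_i)(R_m − R̄_m) = 76.5500  ⇒  Cov = 76.5500 / 5 = 15.3100
Σ(R_m − R̄_m)² = 111.1800  ⇒  Var(R_m) = 111.1800 / 5 = 22.2360
β = Cov / Var(R_m) = 15.3100 / 22.2360 = 0.6885
E(R) = R_f + β × MRP = 5.53% + 0.6885 × 8.89% = 11.65%

11.65%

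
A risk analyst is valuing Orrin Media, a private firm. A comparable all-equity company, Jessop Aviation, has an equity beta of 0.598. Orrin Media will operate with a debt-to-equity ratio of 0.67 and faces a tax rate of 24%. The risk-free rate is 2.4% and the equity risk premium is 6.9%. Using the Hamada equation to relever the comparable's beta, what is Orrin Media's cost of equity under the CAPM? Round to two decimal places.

8.63%

β_L = β_U × [1 + (1 − t)(D/E)] = 0.598 × [1 + (1 − 0.24) × 0.67]
    = 0.598 × [1 + 0.76 × 0.67] = 0.598 × 1.5092 = 0.9025
E(R) = R_f + β_L × MRP = 2.4% + 0.9025 × 6.9% = 8.63%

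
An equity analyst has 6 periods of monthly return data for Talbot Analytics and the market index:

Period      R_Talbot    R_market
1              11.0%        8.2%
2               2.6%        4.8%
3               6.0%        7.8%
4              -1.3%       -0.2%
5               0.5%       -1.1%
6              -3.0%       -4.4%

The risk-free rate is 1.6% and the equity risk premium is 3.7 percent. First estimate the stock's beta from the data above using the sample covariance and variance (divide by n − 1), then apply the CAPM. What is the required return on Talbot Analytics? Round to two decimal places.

Mean R_i = (11.0 + 2.6 + 6.0 − 1.3 + 0.5 − 3.0) / 6 = 2.6333%
Mean R_m = (8.2 + 4.8 + 7.8 − 0.2 − 1.1 − 4.4) / 6 = 2.5167%
Σ(R_i − R̄_i)(R_m − R̄_m) = 122.6267  ⇒  Cov = 122.6267 / 5 = 24.5253
Σ(R_m − R̄_m)² = 133.7283  ⇒  Var(R_m) = 133.7283 / 5 = 26.7457
β = Cov / Var(R_m) = 24.5253 / 26.7457 = 0.9170
E(R) = R_f + β × MRP = 1.6% + 0.9170 × 3.7% = 4.99%

4.99%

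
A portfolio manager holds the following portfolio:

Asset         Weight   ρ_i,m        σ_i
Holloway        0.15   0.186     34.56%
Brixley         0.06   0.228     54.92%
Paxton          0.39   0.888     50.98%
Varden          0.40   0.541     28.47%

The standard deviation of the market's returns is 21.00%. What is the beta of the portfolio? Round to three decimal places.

1.216

β_Holloway = 0.186 × 34.56% / 21.00% = 0.3061
β_Brixley = 0.228 × 54.92% / 21.00% = 0.5963
β_Paxton = 0.888 × 50.98% / 21.00% = 2.1557
β_Varden = 0.541 × 28.47% / 21.00% = 0.7334
β_P = Σ w_i β_i = 0.15×0.3061 + 0.06×0.5963 + 0.39×2.1557 + 0.40×0.7334 = 1.2158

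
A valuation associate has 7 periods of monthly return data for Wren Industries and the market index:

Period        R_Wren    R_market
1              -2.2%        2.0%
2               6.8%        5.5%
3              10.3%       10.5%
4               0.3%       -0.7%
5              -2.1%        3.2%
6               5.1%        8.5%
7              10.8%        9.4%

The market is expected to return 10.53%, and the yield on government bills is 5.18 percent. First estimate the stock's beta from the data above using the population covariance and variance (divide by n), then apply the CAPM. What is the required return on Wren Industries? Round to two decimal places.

Mean R_i = (-2.2 + 6.8 + 10.3 + 0.3 − 2.1 + 5.1 + 10.8) / 7 = 4.1429%
Mean R_m = (2.0 + 5.5 + 10.5 − 0.7 + 3.2 + 8.5 + 9.4) / 7 = 5.4857%
Σ(R_i − R̄_i)(R_m − R̄_m) = 120.0043  ⇒  Cov = 120.0043 / 7 = 17.1435
Σ(R_m − R̄_m)² = 105.1886  ⇒  Var(R_m) = 105.1886 / 7 = 15.0269
β = Cov / Var(R_m) = 17.1435 / 15.0269 = 1.1409
MRP = 10.53% − 5.18% = 5.35%
E(R) = R_f + β × MRP = 5.18% + 1.1409 × 5.35% = 11.28%

11.28%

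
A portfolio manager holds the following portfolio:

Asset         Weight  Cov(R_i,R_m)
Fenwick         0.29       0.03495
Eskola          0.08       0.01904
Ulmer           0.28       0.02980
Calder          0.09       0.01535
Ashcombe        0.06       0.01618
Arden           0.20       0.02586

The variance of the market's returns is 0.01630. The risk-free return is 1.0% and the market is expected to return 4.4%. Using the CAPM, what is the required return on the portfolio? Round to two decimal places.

6.74%

β_Fenwick = 0.03495 / 0.01630 = 2.1442
β_Eskola = 0.01904 / 0.01630 = 1.1681
β_Ulmer = 0.02980 / 0.01630 = 1.8282
β_Calder = 0.01535 / 0.01630 = 0.9417
β_Ashcombe = 0.01618 / 0.01630 = 0.9926
β_Arden = 0.02586 / 0.01630 = 1.5865
β_P = Σ w_i β_i = 0.29×2.1442 + 0.08×1.1681 + 0.28×1.8282 + 0.09×0.9417 + 0.06×0.9926 + 0.20×1.5865 = 1.6888
MRP = 4.4% − 1.0% = 3.40%
E(R_P) = R_f + β_P × MRP = 1.0% + 1.6888 × 3.4% = 6.74%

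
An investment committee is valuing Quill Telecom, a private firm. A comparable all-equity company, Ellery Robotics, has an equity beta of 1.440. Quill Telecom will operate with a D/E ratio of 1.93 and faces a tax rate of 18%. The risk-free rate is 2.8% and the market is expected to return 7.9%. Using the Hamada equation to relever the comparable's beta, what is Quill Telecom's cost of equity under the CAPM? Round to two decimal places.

β_L = β_U × [1 + (1 − t)(D/E)] = 1.440 × [1 + (1 − 0.18) × 1.93]
    = 1.440 × [1 + 0.82 × 1.93] = 1.440 × 2.5826 = 3.7189
MRP = 7.9% − 2.8% = 5.10%
E(R) = R_f + β_L × MRP = 2.8% + 3.7189 × 5.1% = 21.77%

21.77%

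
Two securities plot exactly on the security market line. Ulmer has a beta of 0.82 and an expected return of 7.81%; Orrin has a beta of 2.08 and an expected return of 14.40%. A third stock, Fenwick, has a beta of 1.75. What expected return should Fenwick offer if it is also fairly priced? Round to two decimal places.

12.67%

MRP (SML slope) = (14.40% − 7.81%) / (2.08 − 0.82) = 6.59% / 1.26 = 5.2302%
R_f (intercept) = 7.81% − 0.82 × 5.2302% = 3.5212%
E(R_Fenwick) = R_f + β × MRP = 3.5212% + 1.75 × 5.2302% = 12.67%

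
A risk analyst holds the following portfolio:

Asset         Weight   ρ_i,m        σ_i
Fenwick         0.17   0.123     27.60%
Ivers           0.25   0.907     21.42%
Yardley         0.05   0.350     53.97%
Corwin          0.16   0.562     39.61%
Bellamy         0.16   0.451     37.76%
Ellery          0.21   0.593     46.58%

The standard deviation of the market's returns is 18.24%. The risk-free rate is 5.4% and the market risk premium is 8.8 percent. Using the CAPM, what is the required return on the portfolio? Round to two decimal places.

14.31%

β_Fenwick = 0.123 × 27.60% / 18.24% = 0.1861
β_Ivers = 0.907 × 21.42% / 18.24% = 1.0651
β_Yardley = 0.350 × 53.97% / 18.24% = 1.0356
β_Corwin = 0.562 × 39.61% / 18.24% = 1.2204
β_Bellamy = 0.451 × 37.76% / 18.24% = 0.9336
β_Ellery = 0.593 × 46.58% / 18.24% = 1.5144
β_P = Σ w_i β_i = 0.17×0.1861 + 0.25×1.0651 + 0.05×1.0356 + 0.16×1.2204 + 0.16×0.9336 + 0.21×1.5144 = 1.0124
E(R_P) = R_f + β_P × MRP = 5.4% + 1.0124 × 8.8% = 14.31%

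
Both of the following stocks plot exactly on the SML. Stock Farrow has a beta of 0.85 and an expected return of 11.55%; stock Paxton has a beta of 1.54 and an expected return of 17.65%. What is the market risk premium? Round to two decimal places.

Both satisfy E(R) = R_f + β·MRP, so the slope of the SML is
MRP = (17.65% − 11.55%) / (1.54 − 0.85) = 6.10% / 0.69 = 8.8406%

8.84%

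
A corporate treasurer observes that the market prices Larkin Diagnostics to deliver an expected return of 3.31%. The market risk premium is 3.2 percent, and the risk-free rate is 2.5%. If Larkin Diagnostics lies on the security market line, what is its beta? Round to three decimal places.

β = (E(R) − R_f) / MRP = (3.31% − 2.5%) / 3.2% = 0.81% / 3.2% = 0.253

0.253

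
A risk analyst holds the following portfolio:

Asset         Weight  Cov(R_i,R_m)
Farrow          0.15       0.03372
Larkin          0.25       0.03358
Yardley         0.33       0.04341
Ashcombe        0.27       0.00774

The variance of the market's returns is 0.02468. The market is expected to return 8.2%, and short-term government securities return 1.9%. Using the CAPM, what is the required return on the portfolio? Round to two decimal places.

9.52%

β_Farrow = 0.03372 / 0.02468 = 1.3663
β_Larkin = 0.03358 / 0.02468 = 1.3606
β_Yardley = 0.04341 / 0.02468 = 1.7589
β_Ashcombe = 0.00774 / 0.02468 = 0.3136
β_P = Σ w_i β_i = 0.15×1.3663 + 0.25×1.3606 + 0.33×1.7589 + 0.27×0.3136 = 1.2102
MRP = 8.2% − 1.9% = 6.30%
E(R_P) = R_f + β_P × MRP = 1.9% + 1.2102 × 6.3% = 9.52%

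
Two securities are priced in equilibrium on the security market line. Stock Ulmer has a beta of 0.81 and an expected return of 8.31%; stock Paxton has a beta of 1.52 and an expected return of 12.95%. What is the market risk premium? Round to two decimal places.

Both satisfy E(R) = R_f + β·MRP, so the slope of the SML is
MRP = (12.95% − 8.31%) / (1.52 − 0.81) = 4.64% / 0.71 = 6.5352%

6.54%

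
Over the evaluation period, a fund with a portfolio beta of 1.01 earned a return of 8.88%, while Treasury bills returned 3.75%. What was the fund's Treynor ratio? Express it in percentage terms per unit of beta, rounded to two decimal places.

Treynor = (R_P − R_f) / β_P = (8.88% − 3.75%) / 1.0100 = 5.13% / 1.0100 = 5.08%

5.08%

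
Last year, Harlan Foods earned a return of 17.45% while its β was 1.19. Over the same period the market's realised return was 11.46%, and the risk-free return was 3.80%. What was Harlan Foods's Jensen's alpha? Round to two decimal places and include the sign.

+4.53%

Market excess return = 11.46% − 3.80% = 7.66%
CAPM benchmark = R_f + β(R_m − R_f) = 3.80% + 1.19 × 7.66% = 12.9154%
α = actual − benchmark = 17.45% − 12.9154% = +4.53%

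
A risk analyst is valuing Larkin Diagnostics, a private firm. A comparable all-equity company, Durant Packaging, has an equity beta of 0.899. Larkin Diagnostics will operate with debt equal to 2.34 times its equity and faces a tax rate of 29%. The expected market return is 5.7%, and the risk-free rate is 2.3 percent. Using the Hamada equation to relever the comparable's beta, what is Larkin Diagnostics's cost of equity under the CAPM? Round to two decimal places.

β_L = β_U × [1 + (1 − t)(D/E)] = 0.899 × [1 + (1 − 0.29) × 2.34]
    = 0.899 × [1 + 0.71 × 2.34] = 0.899 × 2.6614 = 2.3926
MRP = 5.7% − 2.3% = 3.40%
E(R) = R_f + β_L × MRP = 2.3% + 2.3926 × 3.4% = 10.43%

10.43%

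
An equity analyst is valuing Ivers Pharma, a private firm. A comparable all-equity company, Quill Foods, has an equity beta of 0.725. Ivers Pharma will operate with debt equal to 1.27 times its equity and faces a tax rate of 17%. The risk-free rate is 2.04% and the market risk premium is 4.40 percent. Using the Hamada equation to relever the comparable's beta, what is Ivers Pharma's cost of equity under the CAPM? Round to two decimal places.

β_L = β_U × [1 + (1 − t)(D/E)] = 0.725 × [1 + (1 − 0.17) × 1.27]
    = 0.725 × [1 + 0.83 × 1.27] = 0.725 × 2.0541 = 1.4892
E(R) = R_f + β_L × MRP = 2.04% + 1.4892 × 4.40% = 8.59%

8.59%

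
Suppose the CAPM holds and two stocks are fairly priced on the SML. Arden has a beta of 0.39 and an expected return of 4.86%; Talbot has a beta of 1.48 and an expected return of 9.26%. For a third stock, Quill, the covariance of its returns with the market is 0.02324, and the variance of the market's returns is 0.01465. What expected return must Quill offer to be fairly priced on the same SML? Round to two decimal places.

MRP = (9.26% − 4.86%) / (1.48 − 0.39) = 4.0367%
R_f = 4.86% − 0.39 × 4.0367% = 3.2857%
β_Quill = Cov / Var(R_m) = 0.02324 / 0.01465 = 1.5863
E(R_Quill) = R_f + β × MRP = 3.2857% + 1.5863 × 4.0367% = 9.69%

9.69%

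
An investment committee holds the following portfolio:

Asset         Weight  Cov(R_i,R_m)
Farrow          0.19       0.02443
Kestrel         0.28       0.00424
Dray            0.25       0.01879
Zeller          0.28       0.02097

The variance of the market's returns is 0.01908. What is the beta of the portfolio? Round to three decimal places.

β_Farrow = 0.02443 / 0.01908 = 1.2804
β_Kestrel = 0.00424 / 0.01908 = 0.2222
β_Dray = 0.01879 / 0.01908 = 0.9848
β_Zeller = 0.02097 / 0.01908 = 1.0991
β_P = Σ w_i β_i = 0.19×1.2804 + 0.28×0.2222 + 0.25×0.9848 + 0.28×1.0991 = 0.8594

0.859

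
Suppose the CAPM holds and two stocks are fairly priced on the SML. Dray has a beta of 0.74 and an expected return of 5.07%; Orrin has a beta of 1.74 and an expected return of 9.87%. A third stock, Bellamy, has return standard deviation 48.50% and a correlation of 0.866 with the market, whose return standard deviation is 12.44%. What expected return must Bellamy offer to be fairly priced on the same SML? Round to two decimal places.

MRP = (9.87% − 5.07%) / (1.74 − 0.74) = 4.8000%
R_f = 5.07% − 0.74 × 4.8000% = 1.5180%
β_Bellamy = ρ·σ_i/σ_m = 0.866 × 48.50 / 12.44 = 3.3763
E(R_Bellamy) = R_f + β × MRP = 1.5180% + 3.3763 × 4.8000% = 17.72%

17.72%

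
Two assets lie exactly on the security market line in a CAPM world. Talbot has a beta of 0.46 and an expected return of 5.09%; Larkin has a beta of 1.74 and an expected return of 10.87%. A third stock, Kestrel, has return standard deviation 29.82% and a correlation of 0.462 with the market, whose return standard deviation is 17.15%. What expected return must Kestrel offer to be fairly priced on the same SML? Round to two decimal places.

6.64%

MRP = (10.87% − 5.09%) / (1.74 − 0.46) = 4.5156%
R_f = 5.09% − 0.46 × 4.5156% = 3.0128%
β_Kestrel = ρ·σ_i/σ_m = 0.462 × 29.82 / 17.15 = 0.8033
E(R_Kestrel) = R_f + β × MRP = 3.0128% + 0.8033 × 4.5156% = 6.64%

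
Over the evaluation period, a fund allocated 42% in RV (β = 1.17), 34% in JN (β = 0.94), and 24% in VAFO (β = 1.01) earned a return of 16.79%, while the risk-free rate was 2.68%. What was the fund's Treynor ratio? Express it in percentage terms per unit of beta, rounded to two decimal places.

β_P = 0.42×1.17 + 0.34×0.94 + 0.24×1.01 = 1.0534
Treynor = (R_P − R_f) / β_P = (16.79% − 2.68%) / 1.0534 = 14.11% / 1.0534 = 13.39%

13.39%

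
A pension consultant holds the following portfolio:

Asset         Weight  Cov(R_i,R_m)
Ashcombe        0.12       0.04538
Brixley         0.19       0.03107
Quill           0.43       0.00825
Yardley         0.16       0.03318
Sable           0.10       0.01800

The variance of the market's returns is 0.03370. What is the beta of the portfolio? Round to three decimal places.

0.653

β_Ashcombe = 0.04538 / 0.03370 = 1.3466
β_Brixley = 0.03107 / 0.03370 = 0.9220
β_Quill = 0.00825 / 0.03370 = 0.2448
β_Yardley = 0.03318 / 0.03370 = 0.9846
β_Sable = 0.01800 / 0.03370 = 0.5341
β_P = Σ w_i β_i = 0.12×1.3466 + 0.19×0.9220 + 0.43×0.2448 + 0.16×0.9846 + 0.10×0.5341 = 0.6530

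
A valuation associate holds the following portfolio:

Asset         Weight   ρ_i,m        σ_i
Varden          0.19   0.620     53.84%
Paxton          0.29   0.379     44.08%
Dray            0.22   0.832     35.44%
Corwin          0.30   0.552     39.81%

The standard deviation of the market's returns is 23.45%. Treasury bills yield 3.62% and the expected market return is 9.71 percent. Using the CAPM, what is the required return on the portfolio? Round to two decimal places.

β_Varden = 0.620 × 53.84% / 23.45% = 1.4235
β_Paxton = 0.379 × 44.08% / 23.45% = 0.7124
β_Dray = 0.832 × 35.44% / 23.45% = 1.2574
β_Corwin = 0.552 × 39.81% / 23.45% = 0.9371
β_P = Σ w_i β_i = 0.19×1.4235 + 0.29×0.7124 + 0.22×1.2574 + 0.30×0.9371 = 1.0348
MRP = 9.71% − 3.62% = 6.09%
E(R_P) = R_f + β_P × MRP = 3.62% + 1.0348 × 6.09% = 9.92%

9.92%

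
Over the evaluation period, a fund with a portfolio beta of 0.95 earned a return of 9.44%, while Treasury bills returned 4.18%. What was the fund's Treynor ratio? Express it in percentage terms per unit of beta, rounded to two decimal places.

Treynor = (R_P − R_f) / β_P = (9.44% − 4.18%) / 0.9500 = 5.26% / 0.9500 = 5.54%

5.54%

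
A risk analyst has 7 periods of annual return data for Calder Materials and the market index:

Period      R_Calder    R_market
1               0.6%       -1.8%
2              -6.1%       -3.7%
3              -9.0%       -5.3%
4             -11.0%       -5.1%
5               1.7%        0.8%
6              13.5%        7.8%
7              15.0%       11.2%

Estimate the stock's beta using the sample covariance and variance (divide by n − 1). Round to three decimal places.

Mean R_i = (0.6 − 6.1 − 9.0 − 11.0 + 1.7 + 13.5 + 15.0) / 7 = 0.6714%
Mean R_m = (-1.8 − 3.7 − 5.3 − 5.1 + 0.8 + 7.8 + 11.2) / 7 = 0.5571%
Σ(R_i − R̄_i)(R_m − R̄_m) = 397.3314  ⇒  Cov = 397.3314 / 6 = 66.2219
Σ(R_m − R̄_m)² = 255.7771  ⇒  Var(R_m) = 255.7771 / 6 = 42.6295
β = Cov / Var(R_m) = 66.2219 / 42.6295 = 1.5534

1.553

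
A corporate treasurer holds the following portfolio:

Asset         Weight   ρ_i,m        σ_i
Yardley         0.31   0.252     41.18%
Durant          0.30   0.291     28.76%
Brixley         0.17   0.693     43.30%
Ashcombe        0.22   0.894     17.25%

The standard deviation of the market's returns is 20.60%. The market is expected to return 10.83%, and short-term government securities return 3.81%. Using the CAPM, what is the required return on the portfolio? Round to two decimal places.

β_Yardley = 0.252 × 41.18% / 20.60% = 0.5038
β_Durant = 0.291 × 28.76% / 20.60% = 0.4063
β_Brixley = 0.693 × 43.30% / 20.60% = 1.4566
β_Ashcombe = 0.894 × 17.25% / 20.60% = 0.7486
β_P = Σ w_i β_i = 0.31×0.5038 + 0.30×0.4063 + 0.17×1.4566 + 0.22×0.7486 = 0.6904
MRP = 10.83% − 3.81% = 7.02%
E(R_P) = R_f + β_P × MRP = 3.81% + 0.6904 × 7.02% = 8.66%

8.66%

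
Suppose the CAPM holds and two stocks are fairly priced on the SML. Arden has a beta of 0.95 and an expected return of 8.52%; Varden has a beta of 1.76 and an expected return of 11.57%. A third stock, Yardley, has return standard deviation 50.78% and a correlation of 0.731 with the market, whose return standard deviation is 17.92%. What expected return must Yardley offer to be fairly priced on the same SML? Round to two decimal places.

MRP = (11.57% − 8.52%) / (1.76 − 0.95) = 3.7654%
R_f = 8.52% − 0.95 × 3.7654% = 4.9429%
β_Yardley = ρ·σ_i/σ_m = 0.731 × 50.78 / 17.92 = 2.0714
E(R_Yardley) = R_f + β × MRP = 4.9429% + 2.0714 × 3.7654% = 12.74%

12.74%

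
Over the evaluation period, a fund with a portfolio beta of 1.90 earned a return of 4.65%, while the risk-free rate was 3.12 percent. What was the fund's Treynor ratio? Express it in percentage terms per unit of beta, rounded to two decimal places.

Treynor = (R_P − R_f) / β_P = (4.65% − 3.12%) / 1.9000 = 1.53% / 1.9000 = 0.81%

0.81%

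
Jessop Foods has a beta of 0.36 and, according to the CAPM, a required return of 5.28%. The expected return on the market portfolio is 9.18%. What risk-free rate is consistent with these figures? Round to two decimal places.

3.09%

E(R) = R_f + β(E(R_m) − R_f) = R_f(1 − β) + β·E(R_m)
5.28% = R_f × (1 − 0.36) + 0.36 × 9.18%
5.28% = R_f × 0.64 + 3.3048%
R_f = (5.28% − 3.3048%) / 0.64 = 3.09%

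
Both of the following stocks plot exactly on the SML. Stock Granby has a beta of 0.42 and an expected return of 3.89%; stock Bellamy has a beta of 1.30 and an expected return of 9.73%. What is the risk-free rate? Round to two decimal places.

Both satisfy E(R) = R_f + β·MRP, so the slope of the SML is
MRP = (9.73% − 3.89%) / (1.30 − 0.42) = 5.84% / 0.88 = 6.6364%
R_f = E(R_Granby) − β_Granby·MRP = 3.89% − 0.42 × 6.6364% = 1.1027%

1.10%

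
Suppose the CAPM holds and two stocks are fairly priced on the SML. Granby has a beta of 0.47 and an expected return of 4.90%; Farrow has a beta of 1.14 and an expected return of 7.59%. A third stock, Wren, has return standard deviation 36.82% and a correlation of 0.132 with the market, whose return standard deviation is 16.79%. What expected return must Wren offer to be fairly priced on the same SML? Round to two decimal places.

MRP = (7.59% − 4.90%) / (1.14 − 0.47) = 4.0149%
R_f = 4.90% − 0.47 × 4.0149% = 3.0130%
β_Wren = ρ·σ_i/σ_m = 0.132 × 36.82 / 16.79 = 0.2895
E(R_Wren) = R_f + β × MRP = 3.0130% + 0.2895 × 4.0149% = 4.18%

4.18%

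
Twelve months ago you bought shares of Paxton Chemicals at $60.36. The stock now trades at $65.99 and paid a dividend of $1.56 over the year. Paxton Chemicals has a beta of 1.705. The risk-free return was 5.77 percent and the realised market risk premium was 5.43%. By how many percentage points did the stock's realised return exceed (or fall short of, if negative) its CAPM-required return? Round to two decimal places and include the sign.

-3.12%

Realised HPR = (P1 + D1 − P0) / P0 = (65.99 + 1.56 − 60.36) / 60.36 = 7.19 / 60.36 = 11.9119%
CAPM required = R_f + β·MRP = 5.77% + 1.705 × 5.43% = 15.02815%
α = realised − required = 11.9119% − 15.02815% = -3.12%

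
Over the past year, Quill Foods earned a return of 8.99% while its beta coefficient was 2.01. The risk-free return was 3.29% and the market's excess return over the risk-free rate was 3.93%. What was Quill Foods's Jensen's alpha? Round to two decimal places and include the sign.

-2.20%

CAPM benchmark = R_f + β(R_m − R_f) = 3.29% + 2.01 × 3.93% = 11.1893%
α = actual − benchmark = 8.99% − 11.1893% = -2.20%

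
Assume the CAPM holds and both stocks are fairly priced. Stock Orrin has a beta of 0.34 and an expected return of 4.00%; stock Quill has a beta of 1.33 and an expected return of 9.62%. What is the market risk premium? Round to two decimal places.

Both satisfy E(R) = R_f + β·MRP, so the slope of the SML is
MRP = (9.62% − 4.00%) / (1.33 − 0.34) = 5.62% / 0.99 = 5.6768%

5.68%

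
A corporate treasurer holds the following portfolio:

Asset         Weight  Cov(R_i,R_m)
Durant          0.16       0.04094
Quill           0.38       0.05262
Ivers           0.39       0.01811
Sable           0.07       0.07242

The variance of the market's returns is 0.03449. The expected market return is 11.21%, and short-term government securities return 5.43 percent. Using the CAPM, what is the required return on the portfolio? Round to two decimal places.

11.91%

β_Durant = 0.04094 / 0.03449 = 1.1870
β_Quill = 0.05262 / 0.03449 = 1.5257
β_Ivers = 0.01811 / 0.03449 = 0.5251
β_Sable = 0.07242 / 0.03449 = 2.0997
β_P = Σ w_i β_i = 0.16×1.1870 + 0.38×1.5257 + 0.39×0.5251 + 0.07×2.0997 = 1.1215
MRP = 11.21% − 5.43% = 5.78%
E(R_P) = R_f + β_P × MRP = 5.43% + 1.1215 × 5.78% = 11.91%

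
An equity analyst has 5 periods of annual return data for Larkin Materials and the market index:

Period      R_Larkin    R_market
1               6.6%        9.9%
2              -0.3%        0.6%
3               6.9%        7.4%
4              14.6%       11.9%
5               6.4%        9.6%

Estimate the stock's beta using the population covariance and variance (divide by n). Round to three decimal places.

1.072

Mean R_i = (6.6 − 0.3 + 6.9 + 14.6 + 6.4) / 5 = 6.8400%
Mean R_m = (9.9 + 0.6 + 7.4 + 11.9 + 9.6) / 5 = 7.8800%
Σ(R_i − R̄_i)(R_m − R̄_m) = 81.9040  ⇒  Cov = 81.9040 / 5 = 16.3808
Σ(R_m − R̄_m)² = 76.4280  ⇒  Var(R_m) = 76.4280 / 5 = 15.2856
β = Cov / Var(R_m) = 16.3808 / 15.2856 = 1.0716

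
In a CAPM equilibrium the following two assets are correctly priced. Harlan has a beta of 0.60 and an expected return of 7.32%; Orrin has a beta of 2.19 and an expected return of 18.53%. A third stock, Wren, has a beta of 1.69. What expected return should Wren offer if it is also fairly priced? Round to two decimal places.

MRP (SML slope) = (18.53% − 7.32%) / (2.19 − 0.60) = 11.21% / 1.59 = 7.0503%
R_f (intercept) = 7.32% − 0.60 × 7.0503% = 3.0898%
E(R_Wren) = R_f + β × MRP = 3.0898% + 1.69 × 7.0503% = 15.00%

15.00%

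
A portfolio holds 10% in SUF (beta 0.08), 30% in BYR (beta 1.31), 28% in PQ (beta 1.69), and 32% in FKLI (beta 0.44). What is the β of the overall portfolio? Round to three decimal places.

1.015

β_P = Σ w_i β_i = 0.10×0.08 + 0.30×1.31 + 0.28×1.69 + 0.32×0.44 = 1.0150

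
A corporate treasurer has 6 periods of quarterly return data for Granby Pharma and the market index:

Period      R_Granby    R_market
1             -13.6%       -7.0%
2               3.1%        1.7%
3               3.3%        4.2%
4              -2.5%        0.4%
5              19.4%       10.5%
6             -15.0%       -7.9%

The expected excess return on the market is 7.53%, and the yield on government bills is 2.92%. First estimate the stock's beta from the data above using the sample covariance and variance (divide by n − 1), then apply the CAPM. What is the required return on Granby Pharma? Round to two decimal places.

16.54%

Mean R_i = (-13.6 + 3.1 + 3.3 − 2.5 + 19.4 − 15.0) / 6 = -0.8833%
Mean R_m = (-7.0 + 1.7 + 4.2 + 0.4 + 10.5 − 7.9) / 6 = 0.3167%
Σ(R_i − R̄_i)(R_m − R̄_m) = 437.2083  ⇒  Cov = 437.2083 / 5 = 87.4417
Σ(R_m − R̄_m)² = 241.7483  ⇒  Var(R_m) = 241.7483 / 5 = 48.3497
β = Cov / Var(R_m) = 87.4417 / 48.3497 = 1.8085
E(R) = R_f + β × MRP = 2.92% + 1.8085 × 7.53% = 16.54%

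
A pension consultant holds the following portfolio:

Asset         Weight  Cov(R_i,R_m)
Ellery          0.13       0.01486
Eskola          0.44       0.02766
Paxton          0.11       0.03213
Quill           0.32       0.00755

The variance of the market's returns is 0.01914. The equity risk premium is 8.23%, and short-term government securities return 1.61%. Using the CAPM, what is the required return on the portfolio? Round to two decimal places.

10.23%

β_Ellery = 0.01486 / 0.01914 = 0.7764
β_Eskola = 0.02766 / 0.01914 = 1.4451
β_Paxton = 0.03213 / 0.01914 = 1.6787
β_Quill = 0.00755 / 0.01914 = 0.3945
β_P = Σ w_i β_i = 0.13×0.7764 + 0.44×1.4451 + 0.11×1.6787 + 0.32×0.3945 = 1.0477
E(R_P) = R_f + β_P × MRP = 1.61% + 1.0477 × 8.23% = 10.23%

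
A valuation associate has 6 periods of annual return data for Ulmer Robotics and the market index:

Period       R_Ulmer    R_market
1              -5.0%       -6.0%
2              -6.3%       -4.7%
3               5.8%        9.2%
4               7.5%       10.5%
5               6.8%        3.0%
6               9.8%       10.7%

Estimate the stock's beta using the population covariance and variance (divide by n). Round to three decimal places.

0.849

Mean R_i = (-5.0 − 6.3 + 5.8 + 7.5 + 6.8 + 9.8) / 6 = 3.1000%
Mean R_m = (-6.0 − 4.7 + 9.2 + 10.5 + 3.0 + 10.7) / 6 = 3.7833%
Σ(R_i − R̄_i)(R_m − R̄_m) = 246.6100  ⇒  Cov = 246.6100 / 6 = 41.1017
Σ(R_m − R̄_m)² = 290.5883  ⇒  Var(R_m) = 290.5883 / 6 = 48.4314
β = Cov / Var(R_m) = 41.1017 / 48.4314 = 0.8487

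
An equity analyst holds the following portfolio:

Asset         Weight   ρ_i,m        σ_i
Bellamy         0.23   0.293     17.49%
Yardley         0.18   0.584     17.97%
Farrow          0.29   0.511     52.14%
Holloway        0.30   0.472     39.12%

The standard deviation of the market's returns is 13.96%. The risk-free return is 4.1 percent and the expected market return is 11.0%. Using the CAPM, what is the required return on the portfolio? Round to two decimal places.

12.17%

β_Bellamy = 0.293 × 17.49% / 13.96% = 0.3671
β_Yardley = 0.584 × 17.97% / 13.96% = 0.7518
β_Farrow = 0.511 × 52.14% / 13.96% = 1.9086
β_Holloway = 0.472 × 39.12% / 13.96% = 1.3227
β_P = Σ w_i β_i = 0.23×0.3671 + 0.18×0.7518 + 0.29×1.9086 + 0.30×1.3227 = 1.1701
MRP = 11.0% − 4.1% = 6.90%
E(R_P) = R_f + β_P × MRP = 4.1% + 1.1701 × 6.9% = 12.17%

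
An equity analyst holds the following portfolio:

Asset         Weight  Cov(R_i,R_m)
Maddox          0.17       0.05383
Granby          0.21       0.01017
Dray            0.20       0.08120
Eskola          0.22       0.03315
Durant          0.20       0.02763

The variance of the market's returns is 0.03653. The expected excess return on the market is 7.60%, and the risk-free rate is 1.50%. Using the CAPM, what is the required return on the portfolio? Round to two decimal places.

β_Maddox = 0.05383 / 0.03653 = 1.4736
β_Granby = 0.01017 / 0.03653 = 0.2784
β_Dray = 0.08120 / 0.03653 = 2.2228
β_Eskola = 0.03315 / 0.03653 = 0.9075
β_Durant = 0.02763 / 0.03653 = 0.7564
β_P = Σ w_i β_i = 0.17×1.4736 + 0.21×0.2784 + 0.20×2.2228 + 0.22×0.9075 + 0.20×0.7564 = 1.1045
E(R_P) = R_f + β_P × MRP = 1.50% + 1.1045 × 7.60% = 9.89%

9.89%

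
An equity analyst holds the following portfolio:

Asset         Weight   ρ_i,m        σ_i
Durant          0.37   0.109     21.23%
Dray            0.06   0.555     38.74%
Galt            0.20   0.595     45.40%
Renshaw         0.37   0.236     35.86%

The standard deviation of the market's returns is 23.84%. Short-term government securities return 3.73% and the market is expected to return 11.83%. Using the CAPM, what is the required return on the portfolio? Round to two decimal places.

7.36%

β_Durant = 0.109 × 21.23% / 23.84% = 0.0971
β_Dray = 0.555 × 38.74% / 23.84% = 0.9019
β_Galt = 0.595 × 45.40% / 23.84% = 1.1331
β_Renshaw = 0.236 × 35.86% / 23.84% = 0.3550
β_P = Σ w_i β_i = 0.37×0.0971 + 0.06×0.9019 + 0.20×1.1331 + 0.37×0.3550 = 0.4480
MRP = 11.83% − 3.73% = 8.10%
E(R_P) = R_f + β_P × MRP = 3.73% + 0.4480 × 8.10% = 7.36%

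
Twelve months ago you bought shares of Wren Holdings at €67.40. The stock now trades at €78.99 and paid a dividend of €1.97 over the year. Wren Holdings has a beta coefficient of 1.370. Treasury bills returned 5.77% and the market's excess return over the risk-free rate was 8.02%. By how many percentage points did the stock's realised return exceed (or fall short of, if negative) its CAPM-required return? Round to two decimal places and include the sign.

+3.36%

Realised HPR = (P1 + D1 − P0) / P0 = (78.99 + 1.97 − 67.40) / 67.40 = 13.56 / 67.40 = 20.1187%
CAPM required = R_f + β·MRP = 5.77% + 1.370 × 8.02% = 16.75740%
α = realised − required = 20.1187% − 16.75740% = +3.36%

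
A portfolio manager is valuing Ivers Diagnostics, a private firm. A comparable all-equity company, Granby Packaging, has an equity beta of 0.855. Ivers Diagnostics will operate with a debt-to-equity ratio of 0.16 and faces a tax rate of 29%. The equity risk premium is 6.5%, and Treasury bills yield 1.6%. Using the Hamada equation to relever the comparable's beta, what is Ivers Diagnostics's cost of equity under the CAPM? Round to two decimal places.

β_L = β_U × [1 + (1 − t)(D/E)] = 0.855 × [1 + (1 − 0.29) × 0.16]
    = 0.855 × [1 + 0.71 × 0.16] = 0.855 × 1.1136 = 0.9521
E(R) = R_f + β_L × MRP = 1.6% + 0.9521 × 6.5% = 7.79%

7.79%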